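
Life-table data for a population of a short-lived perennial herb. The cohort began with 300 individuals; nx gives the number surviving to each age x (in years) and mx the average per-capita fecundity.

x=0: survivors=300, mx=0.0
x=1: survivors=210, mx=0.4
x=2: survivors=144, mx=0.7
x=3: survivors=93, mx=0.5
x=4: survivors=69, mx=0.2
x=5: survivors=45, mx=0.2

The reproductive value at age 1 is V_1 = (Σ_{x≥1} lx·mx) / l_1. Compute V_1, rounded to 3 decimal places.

1.210

lx = nx/n0 = nx/300: 1, 0.7, 0.48, 0.31, 0.23, 0.15
lx·mx for x ≥ 1: 0.28, 0.336, 0.155, 0.046, 0.03 → sum = 0.847
V_1 = 0.847 / l_1 = 0.847 / 0.7 = 1.21 → 1.210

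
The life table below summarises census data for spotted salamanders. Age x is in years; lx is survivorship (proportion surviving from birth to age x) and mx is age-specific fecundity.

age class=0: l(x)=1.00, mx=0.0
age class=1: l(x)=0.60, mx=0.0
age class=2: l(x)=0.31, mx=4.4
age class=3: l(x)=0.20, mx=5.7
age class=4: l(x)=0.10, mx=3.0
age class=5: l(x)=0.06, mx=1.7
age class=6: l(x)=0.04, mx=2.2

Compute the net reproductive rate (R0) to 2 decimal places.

lx·mx by age: 0, 0, 1.364, 1.14, 0.3, 0.102, 0.088
R0 = Σ lx·mx = 2.994 → 2.99

2.99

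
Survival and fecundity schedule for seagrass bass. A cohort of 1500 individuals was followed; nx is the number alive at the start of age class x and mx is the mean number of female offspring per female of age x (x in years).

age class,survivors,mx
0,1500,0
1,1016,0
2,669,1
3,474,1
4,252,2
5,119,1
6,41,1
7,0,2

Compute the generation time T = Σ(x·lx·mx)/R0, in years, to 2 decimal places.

3.11

lx = nx/n0 = nx/1500: 1, 0.67733…, 0.446, 0.316, 0.168, 0.07933…, 0.02733…, 0
lx·mx: 0, 0, 0.446, 0.316, 0.336, 0.079333…, 0.027333…, 0 → R0 = 1.204667…
x·lx·mx: 0, 0, 0.892, 0.948, 1.344, 0.396667…, 0.164…, 0 → Σ = 3.744667…
T = 3.744667… / 1.204667… = 3.108467… → 3.11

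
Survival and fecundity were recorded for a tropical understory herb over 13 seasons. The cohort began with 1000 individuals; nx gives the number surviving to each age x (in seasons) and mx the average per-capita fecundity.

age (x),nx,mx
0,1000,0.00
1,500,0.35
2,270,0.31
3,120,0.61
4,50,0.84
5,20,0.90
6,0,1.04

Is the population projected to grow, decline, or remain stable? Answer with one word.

lx = nx/n0 = nx/1000: 1, 0.5, 0.27, 0.12, 0.05, 0.02, 0
R0 = Σ lx·mx = 0 + 0.175 + 0.0837 + 0.0732 + 0.042 + 0.018 + 0 = 0.3919
R0 < 1, so the population is declining.

declining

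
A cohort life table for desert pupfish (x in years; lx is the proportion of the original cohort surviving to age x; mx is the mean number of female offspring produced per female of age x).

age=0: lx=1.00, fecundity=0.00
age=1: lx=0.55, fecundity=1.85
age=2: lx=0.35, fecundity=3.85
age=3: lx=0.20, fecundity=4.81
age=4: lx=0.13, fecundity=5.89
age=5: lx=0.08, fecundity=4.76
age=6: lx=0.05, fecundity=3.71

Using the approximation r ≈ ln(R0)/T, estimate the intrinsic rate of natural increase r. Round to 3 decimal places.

R0 = Σ lx·mx = 0 + 1.0175 + 1.3475 + 0.962 + 0.7657 + 0.3808 + 0.1855 = 4.659
Σ x·lx·mx = 12.6783; T = 12.6783/4.659 = 2.72125…
r ≈ ln(R0)/T = ln(4.659)/2.72125… = 0.56548… → 0.565

0.565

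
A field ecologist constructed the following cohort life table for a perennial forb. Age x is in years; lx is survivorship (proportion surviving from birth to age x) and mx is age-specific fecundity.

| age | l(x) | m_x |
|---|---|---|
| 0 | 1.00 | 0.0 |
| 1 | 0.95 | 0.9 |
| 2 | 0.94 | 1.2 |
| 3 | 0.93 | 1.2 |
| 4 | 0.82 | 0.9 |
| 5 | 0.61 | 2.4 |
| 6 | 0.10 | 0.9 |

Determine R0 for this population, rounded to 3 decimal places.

lx·mx by age: 0, 0.855, 1.128, 1.116, 0.738, 1.464, 0.09
R0 = Σ lx·mx = 5.391 → 5.391

5.391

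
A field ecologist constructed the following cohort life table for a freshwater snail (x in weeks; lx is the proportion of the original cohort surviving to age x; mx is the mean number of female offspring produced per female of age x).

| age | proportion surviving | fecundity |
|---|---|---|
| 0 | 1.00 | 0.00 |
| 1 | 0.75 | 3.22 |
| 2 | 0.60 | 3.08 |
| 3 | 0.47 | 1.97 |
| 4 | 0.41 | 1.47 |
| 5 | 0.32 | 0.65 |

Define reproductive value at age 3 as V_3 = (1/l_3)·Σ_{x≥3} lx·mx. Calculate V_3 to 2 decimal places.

lx·mx for x ≥ 3: 0.9259, 0.6027, 0.208 → sum = 1.7366
V_3 = 1.7366 / l_3 = 1.7366 / 0.47 = 3.694894… → 3.69

3.69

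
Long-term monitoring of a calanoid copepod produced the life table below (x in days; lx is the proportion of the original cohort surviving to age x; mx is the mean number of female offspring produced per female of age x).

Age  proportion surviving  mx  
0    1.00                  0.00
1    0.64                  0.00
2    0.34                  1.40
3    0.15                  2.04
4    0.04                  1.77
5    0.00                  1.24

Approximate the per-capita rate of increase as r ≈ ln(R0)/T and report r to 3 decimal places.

R0 = Σ lx·mx = 0 + 0 + 0.476 + 0.306 + 0.0708 + 0 = 0.8528
Σ x·lx·mx = 2.1532; T = 2.1532/0.8528 = 2.52486…
r ≈ ln(R0)/T = ln(0.8528)/2.52486… = -0.06306… → -0.063

-0.063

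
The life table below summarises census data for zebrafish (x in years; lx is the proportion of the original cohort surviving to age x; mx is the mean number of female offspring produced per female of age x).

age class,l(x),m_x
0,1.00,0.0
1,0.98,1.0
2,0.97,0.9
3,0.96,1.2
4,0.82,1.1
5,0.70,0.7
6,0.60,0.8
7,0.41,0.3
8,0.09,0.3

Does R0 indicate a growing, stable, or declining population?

R0 = Σ lx·mx = 0 + 0.98 + 0.873 + 1.152 + 0.902 + 0.49 + 0.48 + 0.123 + 0.027 = 5.027
R0 > 1, so the population is growing.

growing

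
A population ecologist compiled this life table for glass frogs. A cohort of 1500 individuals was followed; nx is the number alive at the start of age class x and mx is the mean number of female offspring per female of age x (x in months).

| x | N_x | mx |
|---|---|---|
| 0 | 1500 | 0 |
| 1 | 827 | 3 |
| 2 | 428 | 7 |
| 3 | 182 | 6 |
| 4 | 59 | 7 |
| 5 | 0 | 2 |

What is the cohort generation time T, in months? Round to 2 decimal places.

lx = nx/n0 = nx/1500: 1, 0.55133…, 0.28533…, 0.12133…, 0.03933…, 0
lx·mx: 0, 1.654…, 1.997333…, 0.728…, 0.275333…, 0 → R0 = 4.654667…
x·lx·mx: 0, 1.654…, 3.994667…, 2.184…, 1.101333…, 0 → Σ = 8.934…
T = 8.934… / 4.654667… = 1.919364… → 1.92

1.92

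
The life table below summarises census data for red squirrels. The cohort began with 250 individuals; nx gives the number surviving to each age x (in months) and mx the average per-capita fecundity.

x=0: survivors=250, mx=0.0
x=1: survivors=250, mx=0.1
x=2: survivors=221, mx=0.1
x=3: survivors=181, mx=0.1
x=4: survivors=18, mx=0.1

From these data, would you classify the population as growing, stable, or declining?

lx = nx/n0 = nx/250: 1, 1, 0.884, 0.724, 0.072
R0 = Σ lx·mx = 0 + 0.1 + 0.0884 + 0.0724 + 0.0072 = 0.268
R0 < 1, so the population is declining.

declining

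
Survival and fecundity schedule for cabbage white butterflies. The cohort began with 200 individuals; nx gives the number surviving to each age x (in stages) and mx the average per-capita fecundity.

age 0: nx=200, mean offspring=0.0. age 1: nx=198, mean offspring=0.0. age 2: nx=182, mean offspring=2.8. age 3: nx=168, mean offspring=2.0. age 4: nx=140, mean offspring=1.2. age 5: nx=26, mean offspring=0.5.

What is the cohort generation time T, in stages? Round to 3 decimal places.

2.693

lx = nx/n0 = nx/200: 1, 0.99, 0.91, 0.84, 0.7, 0.13
lx·mx: 0, 0, 2.548, 1.68, 0.84, 0.065 → R0 = 5.133
x·lx·mx: 0, 0, 5.096, 5.04, 3.36, 0.325 → Σ = 13.821
T = 13.821 / 5.133 = 2.692577… → 2.693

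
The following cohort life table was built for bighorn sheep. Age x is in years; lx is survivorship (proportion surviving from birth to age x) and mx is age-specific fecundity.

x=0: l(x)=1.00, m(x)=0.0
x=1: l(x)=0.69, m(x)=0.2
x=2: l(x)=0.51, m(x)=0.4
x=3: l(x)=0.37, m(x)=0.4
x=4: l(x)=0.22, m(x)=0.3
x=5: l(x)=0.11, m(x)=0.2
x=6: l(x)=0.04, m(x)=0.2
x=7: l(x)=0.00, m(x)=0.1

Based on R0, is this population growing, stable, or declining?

R0 = Σ lx·mx = 0 + 0.138 + 0.204 + 0.148 + 0.066 + 0.022 + 0.008 + 0 = 0.586
R0 < 1, so the population is declining.

declining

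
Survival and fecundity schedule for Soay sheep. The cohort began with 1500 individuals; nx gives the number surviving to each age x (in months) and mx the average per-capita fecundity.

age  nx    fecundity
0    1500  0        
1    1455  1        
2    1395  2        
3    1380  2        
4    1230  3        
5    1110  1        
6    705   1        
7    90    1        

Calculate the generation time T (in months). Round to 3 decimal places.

3.213

lx = nx/n0 = nx/1500: 1, 0.97, 0.93, 0.92, 0.82, 0.74, 0.47, 0.06
lx·mx: 0, 0.97, 1.86, 1.84, 2.46, 0.74, 0.47, 0.06 → R0 = 8.4
x·lx·mx: 0, 0.97, 3.72, 5.52, 9.84, 3.7, 2.82, 0.42 → Σ = 26.99
T = 26.99 / 8.4 = 3.213095… → 3.213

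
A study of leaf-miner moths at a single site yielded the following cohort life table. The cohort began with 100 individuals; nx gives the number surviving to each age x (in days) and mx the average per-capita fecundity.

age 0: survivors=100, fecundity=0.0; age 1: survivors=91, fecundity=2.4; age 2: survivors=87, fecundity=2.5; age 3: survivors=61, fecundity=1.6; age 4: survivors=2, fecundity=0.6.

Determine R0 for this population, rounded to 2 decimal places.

lx = nx/n0 = nx/100: 1, 0.91, 0.87, 0.61, 0.02
lx·mx by age: 0, 2.184, 2.175, 0.976, 0.012
R0 = Σ lx·mx = 5.347 → 5.35

5.35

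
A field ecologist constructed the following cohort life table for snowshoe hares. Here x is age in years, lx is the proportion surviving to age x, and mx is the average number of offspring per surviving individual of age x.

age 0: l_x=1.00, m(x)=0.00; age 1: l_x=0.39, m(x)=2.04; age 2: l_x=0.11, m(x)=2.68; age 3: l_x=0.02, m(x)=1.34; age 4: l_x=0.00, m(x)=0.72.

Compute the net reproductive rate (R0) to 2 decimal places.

lx·mx by age: 0, 0.7956, 0.2948, 0.0268, 0
R0 = Σ lx·mx = 1.1172 → 1.12

1.12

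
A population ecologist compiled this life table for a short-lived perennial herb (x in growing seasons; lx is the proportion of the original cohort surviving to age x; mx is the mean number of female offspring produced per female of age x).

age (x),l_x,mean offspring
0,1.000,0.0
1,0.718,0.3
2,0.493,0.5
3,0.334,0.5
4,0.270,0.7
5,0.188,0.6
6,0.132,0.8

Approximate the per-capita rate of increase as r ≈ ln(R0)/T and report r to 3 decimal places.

R0 = Σ lx·mx = 0 + 0.2154 + 0.2465 + 0.167 + 0.189 + 0.1128 + 0.1056 = 1.0363
Σ x·lx·mx = 3.163; T = 3.163/1.0363 = 3.0522…
r ≈ ln(R0)/T = ln(1.0363)/3.0522… = 0.01168… → 0.012

0.012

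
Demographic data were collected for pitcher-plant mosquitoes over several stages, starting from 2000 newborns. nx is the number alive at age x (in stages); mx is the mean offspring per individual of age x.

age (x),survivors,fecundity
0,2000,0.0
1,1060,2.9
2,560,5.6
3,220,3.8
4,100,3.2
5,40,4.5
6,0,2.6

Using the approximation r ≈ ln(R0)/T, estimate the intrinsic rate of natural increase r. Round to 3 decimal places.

0.714

lx = nx/n0 = nx/2000: 1, 0.53, 0.28, 0.11, 0.05, 0.02, 0
R0 = Σ lx·mx = 0 + 1.537 + 1.568 + 0.418 + 0.16 + 0.09 + 0 = 3.773
Σ x·lx·mx = 7.017; T = 7.017/3.773 = 1.85979…
r ≈ ln(R0)/T = ln(3.773)/1.85979… = 0.71399… → 0.714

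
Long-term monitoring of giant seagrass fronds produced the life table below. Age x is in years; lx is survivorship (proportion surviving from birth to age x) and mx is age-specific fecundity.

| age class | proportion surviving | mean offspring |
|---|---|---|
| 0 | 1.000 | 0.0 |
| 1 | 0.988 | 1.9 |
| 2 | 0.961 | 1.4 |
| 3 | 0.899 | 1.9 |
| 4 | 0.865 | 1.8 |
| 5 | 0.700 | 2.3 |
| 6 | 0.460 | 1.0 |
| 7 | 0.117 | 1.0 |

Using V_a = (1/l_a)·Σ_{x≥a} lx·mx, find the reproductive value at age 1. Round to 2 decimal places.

8.78

lx·mx for x ≥ 1: 1.8772, 1.3454, 1.7081, 1.557, 1.61, 0.46, 0.117 → sum = 8.6747
V_1 = 8.6747 / l_1 = 8.6747 / 0.988 = 8.780061… → 8.78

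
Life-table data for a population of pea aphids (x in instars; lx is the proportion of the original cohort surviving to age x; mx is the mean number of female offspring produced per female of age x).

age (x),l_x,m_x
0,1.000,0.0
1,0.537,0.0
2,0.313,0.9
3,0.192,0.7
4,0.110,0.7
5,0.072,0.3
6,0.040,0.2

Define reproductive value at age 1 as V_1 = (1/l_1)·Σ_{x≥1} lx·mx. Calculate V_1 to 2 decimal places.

0.97

lx·mx for x ≥ 1: 0, 0.2817, 0.1344, 0.077, 0.0216, 0.008 → sum = 0.5227
V_1 = 0.5227 / l_1 = 0.5227 / 0.537 = 0.973371… → 0.97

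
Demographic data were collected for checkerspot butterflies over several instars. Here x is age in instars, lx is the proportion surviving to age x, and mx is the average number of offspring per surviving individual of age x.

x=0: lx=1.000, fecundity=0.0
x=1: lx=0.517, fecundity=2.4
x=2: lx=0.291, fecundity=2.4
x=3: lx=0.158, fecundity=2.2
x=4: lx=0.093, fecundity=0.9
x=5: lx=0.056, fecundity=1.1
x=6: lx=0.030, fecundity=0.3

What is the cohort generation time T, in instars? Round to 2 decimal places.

lx·mx: 0, 1.2408, 0.6984, 0.3476, 0.0837, 0.0616, 0.009 → R0 = 2.4411
x·lx·mx: 0, 1.2408, 1.3968, 1.0428, 0.3348, 0.308, 0.054 → Σ = 4.3772
T = 4.3772 / 2.4411 = 1.793126… → 1.79

1.79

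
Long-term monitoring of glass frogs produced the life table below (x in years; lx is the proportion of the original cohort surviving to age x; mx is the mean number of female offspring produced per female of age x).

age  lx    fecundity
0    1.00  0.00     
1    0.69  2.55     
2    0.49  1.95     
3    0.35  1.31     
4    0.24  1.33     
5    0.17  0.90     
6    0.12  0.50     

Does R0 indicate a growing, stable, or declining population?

R0 = Σ lx·mx = 0 + 1.7595 + 0.9555 + 0.4585 + 0.3192 + 0.153 + 0.06 = 3.7057
R0 > 1, so the population is growing.

growing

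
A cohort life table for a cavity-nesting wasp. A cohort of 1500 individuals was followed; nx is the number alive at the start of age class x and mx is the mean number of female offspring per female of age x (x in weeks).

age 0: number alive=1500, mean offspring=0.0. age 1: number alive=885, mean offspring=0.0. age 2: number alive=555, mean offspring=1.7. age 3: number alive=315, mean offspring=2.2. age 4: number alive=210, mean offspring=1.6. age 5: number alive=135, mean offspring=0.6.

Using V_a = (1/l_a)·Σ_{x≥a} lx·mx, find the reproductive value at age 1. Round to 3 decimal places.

lx = nx/n0 = nx/1500: 1, 0.59, 0.37, 0.21, 0.14, 0.09
lx·mx for x ≥ 1: 0, 0.629, 0.462, 0.224, 0.054 → sum = 1.369
V_1 = 1.369 / l_1 = 1.369 / 0.59 = 2.320339… → 2.320

2.320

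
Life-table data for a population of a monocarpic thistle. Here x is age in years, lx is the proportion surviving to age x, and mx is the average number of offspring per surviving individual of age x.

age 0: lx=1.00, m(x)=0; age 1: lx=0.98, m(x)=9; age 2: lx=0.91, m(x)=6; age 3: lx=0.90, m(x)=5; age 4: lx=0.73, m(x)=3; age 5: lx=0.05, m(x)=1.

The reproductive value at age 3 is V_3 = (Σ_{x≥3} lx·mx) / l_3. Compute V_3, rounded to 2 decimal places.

lx·mx for x ≥ 3: 4.5, 2.19, 0.05 → sum = 6.74
V_3 = 6.74 / l_3 = 6.74 / 0.9 = 7.488889… → 7.49

7.49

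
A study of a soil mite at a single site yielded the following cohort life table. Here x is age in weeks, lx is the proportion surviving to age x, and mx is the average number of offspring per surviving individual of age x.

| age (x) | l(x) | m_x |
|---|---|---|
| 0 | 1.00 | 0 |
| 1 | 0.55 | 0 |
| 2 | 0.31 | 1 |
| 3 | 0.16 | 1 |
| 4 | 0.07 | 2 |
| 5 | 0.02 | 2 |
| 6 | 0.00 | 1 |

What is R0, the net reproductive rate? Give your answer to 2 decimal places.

lx·mx by age: 0, 0, 0.31, 0.16, 0.14, 0.04, 0
R0 = Σ lx·mx = 0.65 → 0.65

0.65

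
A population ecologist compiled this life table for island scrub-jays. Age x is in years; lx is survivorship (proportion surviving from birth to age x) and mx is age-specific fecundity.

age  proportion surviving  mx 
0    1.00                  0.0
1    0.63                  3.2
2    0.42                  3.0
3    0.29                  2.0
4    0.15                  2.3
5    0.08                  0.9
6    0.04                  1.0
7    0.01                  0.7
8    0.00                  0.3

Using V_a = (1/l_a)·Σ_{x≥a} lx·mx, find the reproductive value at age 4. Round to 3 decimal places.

3.093

lx·mx for x ≥ 4: 0.345, 0.072, 0.04, 0.007, 0 → sum = 0.464
V_4 = 0.464 / l_4 = 0.464 / 0.15 = 3.093333… → 3.093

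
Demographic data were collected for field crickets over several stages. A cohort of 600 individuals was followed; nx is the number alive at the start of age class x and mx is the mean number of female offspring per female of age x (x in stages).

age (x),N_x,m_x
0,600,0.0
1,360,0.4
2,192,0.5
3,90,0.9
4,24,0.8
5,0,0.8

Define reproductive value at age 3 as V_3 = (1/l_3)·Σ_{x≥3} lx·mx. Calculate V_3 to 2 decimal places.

lx = nx/n0 = nx/600: 1, 0.6, 0.32, 0.15, 0.04, 0
lx·mx for x ≥ 3: 0.135, 0.032, 0 → sum = 0.167
V_3 = 0.167 / l_3 = 0.167 / 0.15 = 1.113333… → 1.11

1.11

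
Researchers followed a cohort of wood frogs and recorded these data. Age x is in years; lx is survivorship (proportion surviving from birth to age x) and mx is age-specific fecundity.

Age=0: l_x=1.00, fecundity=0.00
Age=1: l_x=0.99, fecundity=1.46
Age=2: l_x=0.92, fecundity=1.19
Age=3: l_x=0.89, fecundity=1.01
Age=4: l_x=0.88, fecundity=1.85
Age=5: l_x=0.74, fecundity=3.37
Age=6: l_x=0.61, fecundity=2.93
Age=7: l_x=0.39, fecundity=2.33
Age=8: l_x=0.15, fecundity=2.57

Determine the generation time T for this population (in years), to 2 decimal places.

lx·mx: 0, 1.4454, 1.0948, 0.8989, 1.628, 2.4938, 1.7873, 0.9087, 0.3855 → R0 = 10.6424
x·lx·mx: 0, 1.4454, 2.1896, 2.6967, 6.512, 12.469, 10.7238, 6.3609, 3.084 → Σ = 45.4814
T = 45.4814 / 10.6424 = 4.273604… → 4.27

4.27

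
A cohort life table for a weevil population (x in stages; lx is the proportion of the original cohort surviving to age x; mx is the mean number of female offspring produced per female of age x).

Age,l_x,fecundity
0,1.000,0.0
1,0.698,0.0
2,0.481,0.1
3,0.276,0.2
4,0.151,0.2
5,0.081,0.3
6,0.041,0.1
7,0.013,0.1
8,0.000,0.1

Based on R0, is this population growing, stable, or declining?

R0 = Σ lx·mx = 0 + 0 + 0.0481 + 0.0552 + 0.0302 + 0.0243 + 0.0041 + 0.0013 + 0 = 0.1632
R0 < 1, so the population is declining.

declining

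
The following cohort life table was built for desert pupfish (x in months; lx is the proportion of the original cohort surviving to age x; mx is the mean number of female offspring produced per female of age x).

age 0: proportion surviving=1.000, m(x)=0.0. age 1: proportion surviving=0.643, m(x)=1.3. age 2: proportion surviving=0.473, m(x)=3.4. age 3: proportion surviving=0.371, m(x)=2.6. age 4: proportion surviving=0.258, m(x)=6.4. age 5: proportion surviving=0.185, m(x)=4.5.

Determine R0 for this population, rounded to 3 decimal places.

lx·mx by age: 0, 0.8359, 1.6082, 0.9646, 1.6512, 0.8325
R0 = Σ lx·mx = 5.8924 → 5.892

5.892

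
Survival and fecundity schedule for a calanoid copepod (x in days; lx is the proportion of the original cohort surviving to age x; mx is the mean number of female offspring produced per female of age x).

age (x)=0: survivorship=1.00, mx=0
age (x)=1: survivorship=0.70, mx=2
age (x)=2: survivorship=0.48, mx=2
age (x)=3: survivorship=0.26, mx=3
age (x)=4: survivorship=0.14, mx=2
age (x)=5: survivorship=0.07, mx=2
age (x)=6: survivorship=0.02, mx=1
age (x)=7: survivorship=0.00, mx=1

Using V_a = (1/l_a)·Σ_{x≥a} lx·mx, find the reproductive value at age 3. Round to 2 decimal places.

lx·mx for x ≥ 3: 0.78, 0.28, 0.14, 0.02, 0 → sum = 1.22
V_3 = 1.22 / l_3 = 1.22 / 0.26 = 4.692308… → 4.69

4.69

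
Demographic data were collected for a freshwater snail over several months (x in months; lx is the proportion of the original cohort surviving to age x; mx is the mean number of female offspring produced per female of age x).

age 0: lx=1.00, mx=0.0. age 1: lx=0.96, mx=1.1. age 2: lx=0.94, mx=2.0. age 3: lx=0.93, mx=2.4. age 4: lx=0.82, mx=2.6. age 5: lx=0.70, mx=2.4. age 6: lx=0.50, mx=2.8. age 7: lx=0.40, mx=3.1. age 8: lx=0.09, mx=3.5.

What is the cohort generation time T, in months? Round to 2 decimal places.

lx·mx: 0, 1.056, 1.88, 2.232, 2.132, 1.68, 1.4, 1.24, 0.315 → R0 = 11.935
x·lx·mx: 0, 1.056, 3.76, 6.696, 8.528, 8.4, 8.4, 8.68, 2.52 → Σ = 48.04
T = 48.04 / 11.935 = 4.025136… → 4.03

4.03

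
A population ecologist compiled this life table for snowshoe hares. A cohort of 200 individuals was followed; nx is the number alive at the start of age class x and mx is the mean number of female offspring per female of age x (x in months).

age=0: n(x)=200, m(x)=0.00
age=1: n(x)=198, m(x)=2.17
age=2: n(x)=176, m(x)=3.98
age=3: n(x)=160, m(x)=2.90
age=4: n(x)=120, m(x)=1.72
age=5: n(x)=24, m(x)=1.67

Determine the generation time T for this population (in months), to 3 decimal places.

2.308

lx = nx/n0 = nx/200: 1, 0.99, 0.88, 0.8, 0.6, 0.12
lx·mx: 0, 2.1483, 3.5024, 2.32, 1.032, 0.2004 → R0 = 9.2031
x·lx·mx: 0, 2.1483, 7.0048, 6.96, 4.128, 1.002 → Σ = 21.2431
T = 21.2431 / 9.2031 = 2.308255… → 2.308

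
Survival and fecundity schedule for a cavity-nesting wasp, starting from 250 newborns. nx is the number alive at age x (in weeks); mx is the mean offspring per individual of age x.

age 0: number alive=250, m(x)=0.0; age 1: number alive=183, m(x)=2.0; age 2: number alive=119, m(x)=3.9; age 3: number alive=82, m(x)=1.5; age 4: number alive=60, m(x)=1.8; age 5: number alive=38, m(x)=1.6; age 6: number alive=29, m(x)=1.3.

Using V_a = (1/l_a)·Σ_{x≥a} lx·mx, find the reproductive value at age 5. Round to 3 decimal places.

2.592

lx = nx/n0 = nx/250: 1, 0.732, 0.476, 0.328, 0.24, 0.152, 0.116
lx·mx for x ≥ 5: 0.2432, 0.1508 → sum = 0.394
V_5 = 0.394 / l_5 = 0.394 / 0.152 = 2.592105… → 2.592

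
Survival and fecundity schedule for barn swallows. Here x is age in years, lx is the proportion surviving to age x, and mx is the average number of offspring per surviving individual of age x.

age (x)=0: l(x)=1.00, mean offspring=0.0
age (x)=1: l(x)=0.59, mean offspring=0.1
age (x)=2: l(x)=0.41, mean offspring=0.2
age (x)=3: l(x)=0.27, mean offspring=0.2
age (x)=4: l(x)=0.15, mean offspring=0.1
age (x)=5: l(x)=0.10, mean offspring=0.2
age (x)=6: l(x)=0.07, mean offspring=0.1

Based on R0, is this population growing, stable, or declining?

declining

R0 = Σ lx·mx = 0 + 0.059 + 0.082 + 0.054 + 0.015 + 0.02 + 0.007 = 0.237
R0 < 1, so the population is declining.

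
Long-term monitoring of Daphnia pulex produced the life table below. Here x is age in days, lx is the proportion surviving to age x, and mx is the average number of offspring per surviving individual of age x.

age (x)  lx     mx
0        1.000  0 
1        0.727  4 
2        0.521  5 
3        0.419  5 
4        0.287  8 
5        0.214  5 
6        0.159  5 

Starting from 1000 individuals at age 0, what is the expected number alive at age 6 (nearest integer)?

159

Expected survivors = N0 · l_6 = 1000 × 0.159 = 159 → 159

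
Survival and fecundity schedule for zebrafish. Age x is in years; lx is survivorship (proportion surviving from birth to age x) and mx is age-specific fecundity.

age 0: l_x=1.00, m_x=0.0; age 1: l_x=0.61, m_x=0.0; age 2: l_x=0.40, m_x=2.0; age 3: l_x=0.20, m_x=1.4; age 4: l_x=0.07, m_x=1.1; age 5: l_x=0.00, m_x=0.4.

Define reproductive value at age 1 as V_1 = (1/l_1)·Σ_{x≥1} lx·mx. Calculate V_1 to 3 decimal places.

1.897

lx·mx for x ≥ 1: 0, 0.8, 0.28, 0.077, 0 → sum = 1.157
V_1 = 1.157 / l_1 = 1.157 / 0.61 = 1.896721… → 1.897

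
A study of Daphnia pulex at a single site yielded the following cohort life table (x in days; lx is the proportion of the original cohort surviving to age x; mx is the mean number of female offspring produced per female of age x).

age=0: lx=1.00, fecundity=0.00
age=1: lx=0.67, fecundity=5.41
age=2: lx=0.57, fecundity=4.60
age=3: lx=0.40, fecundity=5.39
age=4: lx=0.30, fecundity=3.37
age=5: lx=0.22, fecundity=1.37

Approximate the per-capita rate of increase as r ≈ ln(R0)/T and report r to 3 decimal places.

R0 = Σ lx·mx = 0 + 3.6247 + 2.622 + 2.156 + 1.011 + 0.3014 = 9.7151
Σ x·lx·mx = 20.8877; T = 20.8877/9.7151 = 2.15002…
r ≈ ln(R0)/T = ln(9.7151)/2.15002… = 1.05751… → 1.058

1.058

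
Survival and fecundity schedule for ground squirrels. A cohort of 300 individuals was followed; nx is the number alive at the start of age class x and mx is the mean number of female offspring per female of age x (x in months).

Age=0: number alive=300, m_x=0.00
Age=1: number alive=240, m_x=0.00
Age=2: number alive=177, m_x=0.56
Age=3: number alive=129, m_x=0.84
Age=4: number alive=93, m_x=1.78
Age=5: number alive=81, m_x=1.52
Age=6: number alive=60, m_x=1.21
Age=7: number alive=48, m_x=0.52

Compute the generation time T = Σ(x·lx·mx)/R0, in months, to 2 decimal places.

lx = nx/n0 = nx/300: 1, 0.8, 0.59, 0.43, 0.31, 0.27, 0.2, 0.16
lx·mx: 0, 0, 0.3304, 0.3612, 0.5518, 0.4104, 0.242, 0.0832 → R0 = 1.979
x·lx·mx: 0, 0, 0.6608, 1.0836, 2.2072, 2.052, 1.452, 0.5824 → Σ = 8.038
T = 8.038 / 1.979 = 4.061647… → 4.06

4.06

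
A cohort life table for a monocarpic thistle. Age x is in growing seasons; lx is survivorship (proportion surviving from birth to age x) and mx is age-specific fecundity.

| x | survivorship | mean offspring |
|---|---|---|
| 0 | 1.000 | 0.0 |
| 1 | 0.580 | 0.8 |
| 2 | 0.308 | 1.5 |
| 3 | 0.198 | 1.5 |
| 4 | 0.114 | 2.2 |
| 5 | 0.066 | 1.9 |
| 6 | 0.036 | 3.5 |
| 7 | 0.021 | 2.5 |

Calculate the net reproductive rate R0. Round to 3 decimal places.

1.778

lx·mx by age: 0, 0.464, 0.462, 0.297, 0.2508, 0.1254, 0.126, 0.0525
R0 = Σ lx·mx = 1.7777 → 1.778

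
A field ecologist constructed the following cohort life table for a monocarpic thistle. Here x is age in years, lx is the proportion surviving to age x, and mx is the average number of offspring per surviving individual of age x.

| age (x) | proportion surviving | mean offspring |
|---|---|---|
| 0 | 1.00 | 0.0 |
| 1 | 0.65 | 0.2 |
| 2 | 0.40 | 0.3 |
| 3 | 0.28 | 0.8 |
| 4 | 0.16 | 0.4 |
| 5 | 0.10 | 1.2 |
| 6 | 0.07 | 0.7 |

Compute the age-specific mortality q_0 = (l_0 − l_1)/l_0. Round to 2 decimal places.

0.35

q_0 = (l_0 − l_1) / l_0 = (1 − 0.65) / 1
     = 0.35 / 1 = 0.35 → 0.35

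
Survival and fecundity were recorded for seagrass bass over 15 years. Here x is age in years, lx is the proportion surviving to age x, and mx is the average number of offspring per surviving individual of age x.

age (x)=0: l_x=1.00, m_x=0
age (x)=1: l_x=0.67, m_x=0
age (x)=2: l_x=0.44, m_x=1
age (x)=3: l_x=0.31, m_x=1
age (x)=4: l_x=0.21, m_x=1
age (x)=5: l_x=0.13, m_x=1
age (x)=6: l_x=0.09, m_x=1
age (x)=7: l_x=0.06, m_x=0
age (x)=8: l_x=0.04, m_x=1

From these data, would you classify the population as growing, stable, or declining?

R0 = Σ lx·mx = 0 + 0 + 0.44 + 0.31 + 0.21 + 0.13 + 0.09 + 0 + 0.04 = 1.22
R0 > 1, so the population is growing.

growing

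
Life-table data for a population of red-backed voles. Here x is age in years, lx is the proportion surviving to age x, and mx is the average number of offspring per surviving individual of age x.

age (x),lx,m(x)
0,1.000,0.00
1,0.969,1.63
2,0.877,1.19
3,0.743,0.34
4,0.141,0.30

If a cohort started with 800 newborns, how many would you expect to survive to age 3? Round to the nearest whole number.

594

Expected survivors = N0 · l_3 = 800 × 0.743 = 594.4 → 594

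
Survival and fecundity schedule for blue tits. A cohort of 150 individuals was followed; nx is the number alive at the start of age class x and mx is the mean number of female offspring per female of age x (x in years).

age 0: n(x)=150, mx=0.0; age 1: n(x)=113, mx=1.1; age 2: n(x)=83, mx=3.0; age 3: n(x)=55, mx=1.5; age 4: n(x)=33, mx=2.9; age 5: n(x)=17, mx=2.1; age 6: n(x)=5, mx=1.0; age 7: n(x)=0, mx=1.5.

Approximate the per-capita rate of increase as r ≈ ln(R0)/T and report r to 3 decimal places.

0.557

lx = nx/n0 = nx/150: 1, 0.75333…, 0.55333…, 0.36667…, 0.22, 0.11333…, 0.03333…, 0
R0 = Σ lx·mx = 0 + 0.82867… + 1.66… + 0.55… + 0.638 + 0.238… + 0.03333… + 0 = 3.948…
Σ x·lx·mx = 9.740667…; T = 9.740667…/3.948… = 2.46724…
r ≈ ln(R0)/T = ln(3.948…)/2.46724… = 0.55658… → 0.557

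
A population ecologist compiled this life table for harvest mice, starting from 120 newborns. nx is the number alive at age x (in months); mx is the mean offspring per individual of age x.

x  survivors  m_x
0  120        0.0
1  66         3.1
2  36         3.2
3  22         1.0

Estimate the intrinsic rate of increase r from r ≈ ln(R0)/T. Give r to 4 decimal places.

lx = nx/n0 = nx/120: 1, 0.55, 0.3, 0.18333…
R0 = Σ lx·mx = 0 + 1.705 + 0.96 + 0.18333… = 2.848333…
Σ x·lx·mx = 4.175…; T = 4.175…/2.848333… = 1.46577…
r ≈ ln(R0)/T = ln(2.848333…)/1.46577… = 0.714119… → 0.7141

0.7141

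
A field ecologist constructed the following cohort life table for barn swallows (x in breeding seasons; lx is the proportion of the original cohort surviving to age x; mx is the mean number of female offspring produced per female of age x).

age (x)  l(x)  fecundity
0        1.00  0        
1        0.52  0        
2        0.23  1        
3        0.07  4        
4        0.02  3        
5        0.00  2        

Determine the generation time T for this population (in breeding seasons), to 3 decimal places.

2.702

lx·mx: 0, 0, 0.23, 0.28, 0.06, 0 → R0 = 0.57
x·lx·mx: 0, 0, 0.46, 0.84, 0.24, 0 → Σ = 1.54
T = 1.54 / 0.57 = 2.701754… → 2.702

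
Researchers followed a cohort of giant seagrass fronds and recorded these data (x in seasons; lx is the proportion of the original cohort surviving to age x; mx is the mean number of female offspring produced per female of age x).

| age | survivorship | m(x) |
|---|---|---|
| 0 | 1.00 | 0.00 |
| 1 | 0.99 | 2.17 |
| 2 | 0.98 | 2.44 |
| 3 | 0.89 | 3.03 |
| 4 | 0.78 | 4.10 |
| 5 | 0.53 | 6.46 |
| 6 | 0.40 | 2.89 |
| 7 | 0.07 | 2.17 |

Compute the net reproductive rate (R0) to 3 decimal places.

15.166

lx·mx by age: 0, 2.1483, 2.3912, 2.6967, 3.198, 3.4238, 1.156, 0.1519
R0 = Σ lx·mx = 15.1659 → 15.166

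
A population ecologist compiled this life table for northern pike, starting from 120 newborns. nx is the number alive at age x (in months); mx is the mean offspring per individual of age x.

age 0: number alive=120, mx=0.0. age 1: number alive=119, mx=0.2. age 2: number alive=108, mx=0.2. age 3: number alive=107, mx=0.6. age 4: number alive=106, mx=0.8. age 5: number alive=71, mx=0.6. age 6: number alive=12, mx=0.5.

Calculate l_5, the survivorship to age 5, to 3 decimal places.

0.592

l_5 = n_5/n_0 = 71/120 = 0.591667… → 0.592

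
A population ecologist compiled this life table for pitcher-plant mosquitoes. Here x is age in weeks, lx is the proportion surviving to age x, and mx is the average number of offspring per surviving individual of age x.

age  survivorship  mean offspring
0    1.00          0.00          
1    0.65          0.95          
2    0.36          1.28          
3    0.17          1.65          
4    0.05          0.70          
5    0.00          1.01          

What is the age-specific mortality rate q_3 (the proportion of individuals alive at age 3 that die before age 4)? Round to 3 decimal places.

0.706

q_3 = (l_3 − l_4) / l_3 = (0.17 − 0.05) / 0.17
     = 0.12 / 0.17 = 0.705882… → 0.706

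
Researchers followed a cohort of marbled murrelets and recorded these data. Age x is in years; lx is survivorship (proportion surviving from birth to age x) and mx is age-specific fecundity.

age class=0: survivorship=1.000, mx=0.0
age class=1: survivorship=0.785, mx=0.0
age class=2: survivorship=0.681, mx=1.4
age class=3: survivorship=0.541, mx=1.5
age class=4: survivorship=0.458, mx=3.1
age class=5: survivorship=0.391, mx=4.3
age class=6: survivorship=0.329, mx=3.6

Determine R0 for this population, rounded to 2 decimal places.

6.05

lx·mx by age: 0, 0, 0.9534, 0.8115, 1.4198, 1.6813, 1.1844
R0 = Σ lx·mx = 6.0504 → 6.05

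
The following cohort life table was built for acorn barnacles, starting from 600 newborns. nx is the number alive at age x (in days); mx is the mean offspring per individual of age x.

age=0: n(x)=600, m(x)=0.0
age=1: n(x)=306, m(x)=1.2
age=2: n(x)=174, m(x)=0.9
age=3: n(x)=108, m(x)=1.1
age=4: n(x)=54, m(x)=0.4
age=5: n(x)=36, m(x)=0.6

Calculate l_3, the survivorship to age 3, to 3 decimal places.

0.180

l_3 = n_3/n_0 = 108/600 = 0.18 → 0.180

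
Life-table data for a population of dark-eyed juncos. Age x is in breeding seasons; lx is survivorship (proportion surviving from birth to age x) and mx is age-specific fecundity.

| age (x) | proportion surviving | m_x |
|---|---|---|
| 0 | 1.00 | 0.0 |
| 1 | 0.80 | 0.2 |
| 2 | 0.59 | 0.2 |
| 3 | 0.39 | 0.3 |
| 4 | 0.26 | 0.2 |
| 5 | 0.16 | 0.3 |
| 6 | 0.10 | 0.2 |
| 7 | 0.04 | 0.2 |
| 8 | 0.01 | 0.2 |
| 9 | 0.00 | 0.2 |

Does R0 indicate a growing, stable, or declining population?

declining

R0 = Σ lx·mx = 0 + 0.16 + 0.118 + 0.117 + 0.052 + 0.048 + 0.02 + 0.008 + 0.002 + 0 = 0.525
R0 < 1, so the population is declining.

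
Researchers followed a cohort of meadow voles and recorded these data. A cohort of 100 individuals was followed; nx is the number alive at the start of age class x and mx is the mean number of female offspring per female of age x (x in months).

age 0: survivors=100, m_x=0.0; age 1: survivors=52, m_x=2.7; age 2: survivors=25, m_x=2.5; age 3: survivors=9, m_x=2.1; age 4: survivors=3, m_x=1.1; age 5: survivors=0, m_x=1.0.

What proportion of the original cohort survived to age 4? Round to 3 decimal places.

0.030

l_4 = n_4/n_0 = 3/100 = 0.03 → 0.030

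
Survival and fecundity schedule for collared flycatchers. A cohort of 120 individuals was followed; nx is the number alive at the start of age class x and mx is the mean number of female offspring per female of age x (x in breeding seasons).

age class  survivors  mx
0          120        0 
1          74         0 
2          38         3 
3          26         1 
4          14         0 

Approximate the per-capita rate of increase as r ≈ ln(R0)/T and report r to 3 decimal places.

0.071

lx = nx/n0 = nx/120: 1, 0.61667…, 0.31667…, 0.21667…, 0.11667…
R0 = Σ lx·mx = 0 + 0 + 0.95… + 0.21667… + 0 = 1.166667…
Σ x·lx·mx = 2.55…; T = 2.55…/1.166667… = 2.18571…
r ≈ ln(R0)/T = ln(1.166667…)/2.18571… = 0.07053… → 0.071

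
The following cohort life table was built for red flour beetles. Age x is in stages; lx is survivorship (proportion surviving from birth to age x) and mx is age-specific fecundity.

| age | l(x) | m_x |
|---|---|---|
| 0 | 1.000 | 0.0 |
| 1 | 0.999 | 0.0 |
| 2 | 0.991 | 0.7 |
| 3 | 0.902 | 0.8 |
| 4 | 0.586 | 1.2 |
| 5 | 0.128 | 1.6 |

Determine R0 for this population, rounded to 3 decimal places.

lx·mx by age: 0, 0, 0.6937, 0.7216, 0.7032, 0.2048
R0 = Σ lx·mx = 2.3233 → 2.323

2.323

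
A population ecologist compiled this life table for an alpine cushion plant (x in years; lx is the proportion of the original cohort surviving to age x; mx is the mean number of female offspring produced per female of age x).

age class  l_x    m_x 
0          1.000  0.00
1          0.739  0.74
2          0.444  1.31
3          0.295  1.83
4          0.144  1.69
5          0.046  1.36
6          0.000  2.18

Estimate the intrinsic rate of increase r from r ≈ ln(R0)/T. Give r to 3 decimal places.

0.291

R0 = Σ lx·mx = 0 + 0.54686 + 0.58164 + 0.53985 + 0.24336 + 0.06256 + 0 = 1.97427
Σ x·lx·mx = 4.61593; T = 4.61593/1.97427 = 2.33804…
r ≈ ln(R0)/T = ln(1.97427)/2.33804… = 0.29093… → 0.291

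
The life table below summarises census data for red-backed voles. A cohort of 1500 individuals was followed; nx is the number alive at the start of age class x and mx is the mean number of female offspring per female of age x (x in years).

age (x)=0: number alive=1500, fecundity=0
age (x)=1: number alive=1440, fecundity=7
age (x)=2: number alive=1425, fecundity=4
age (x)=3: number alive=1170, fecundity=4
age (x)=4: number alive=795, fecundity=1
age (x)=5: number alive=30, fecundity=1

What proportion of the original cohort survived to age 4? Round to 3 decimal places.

0.530

l_4 = n_4/n_0 = 795/1500 = 0.53 → 0.530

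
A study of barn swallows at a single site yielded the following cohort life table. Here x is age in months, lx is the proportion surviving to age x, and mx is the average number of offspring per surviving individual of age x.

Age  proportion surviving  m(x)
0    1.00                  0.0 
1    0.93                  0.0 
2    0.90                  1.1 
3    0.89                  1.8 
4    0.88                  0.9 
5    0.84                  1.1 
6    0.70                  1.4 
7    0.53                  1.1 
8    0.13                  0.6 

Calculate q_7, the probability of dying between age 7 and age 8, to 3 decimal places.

0.755

q_7 = (l_7 − l_8) / l_7 = (0.53 − 0.13) / 0.53
     = 0.4 / 0.53 = 0.754717… → 0.755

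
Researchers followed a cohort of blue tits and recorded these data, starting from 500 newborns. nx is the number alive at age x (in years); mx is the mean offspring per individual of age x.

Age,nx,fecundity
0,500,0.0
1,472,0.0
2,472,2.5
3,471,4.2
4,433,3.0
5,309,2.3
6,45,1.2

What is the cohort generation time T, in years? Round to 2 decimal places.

lx = nx/n0 = nx/500: 1, 0.944, 0.944, 0.942, 0.866, 0.618, 0.09
lx·mx: 0, 0, 2.36, 3.9564, 2.598, 1.4214, 0.108 → R0 = 10.4438
x·lx·mx: 0, 0, 4.72, 11.8692, 10.392, 7.107, 0.648 → Σ = 34.7362
T = 34.7362 / 10.4438 = 3.326012… → 3.33

3.33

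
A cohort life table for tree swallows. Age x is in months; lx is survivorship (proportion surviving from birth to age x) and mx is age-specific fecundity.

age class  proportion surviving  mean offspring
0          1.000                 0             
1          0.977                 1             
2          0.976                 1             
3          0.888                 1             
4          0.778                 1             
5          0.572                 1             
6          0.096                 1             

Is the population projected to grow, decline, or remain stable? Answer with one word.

growing

R0 = Σ lx·mx = 0 + 0.977 + 0.976 + 0.888 + 0.778 + 0.572 + 0.096 = 4.287
R0 > 1, so the population is growing.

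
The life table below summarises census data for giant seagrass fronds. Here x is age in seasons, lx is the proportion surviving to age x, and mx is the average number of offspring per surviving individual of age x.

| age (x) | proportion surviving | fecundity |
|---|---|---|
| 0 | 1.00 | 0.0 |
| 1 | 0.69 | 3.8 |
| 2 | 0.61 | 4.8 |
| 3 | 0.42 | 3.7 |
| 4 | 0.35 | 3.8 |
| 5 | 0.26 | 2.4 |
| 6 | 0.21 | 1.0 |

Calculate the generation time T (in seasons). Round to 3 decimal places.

lx·mx: 0, 2.622, 2.928, 1.554, 1.33, 0.624, 0.21 → R0 = 9.268
x·lx·mx: 0, 2.622, 5.856, 4.662, 5.32, 3.12, 1.26 → Σ = 22.84
T = 22.84 / 9.268 = 2.464394… → 2.464

2.464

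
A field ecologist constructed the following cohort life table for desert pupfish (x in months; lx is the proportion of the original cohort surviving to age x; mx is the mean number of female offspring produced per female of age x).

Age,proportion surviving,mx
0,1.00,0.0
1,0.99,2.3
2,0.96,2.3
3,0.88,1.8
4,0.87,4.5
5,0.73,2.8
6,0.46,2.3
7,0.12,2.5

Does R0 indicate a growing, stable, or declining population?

R0 = Σ lx·mx = 0 + 2.277 + 2.208 + 1.584 + 3.915 + 2.044 + 1.058 + 0.3 = 13.386
R0 > 1, so the population is growing.

growing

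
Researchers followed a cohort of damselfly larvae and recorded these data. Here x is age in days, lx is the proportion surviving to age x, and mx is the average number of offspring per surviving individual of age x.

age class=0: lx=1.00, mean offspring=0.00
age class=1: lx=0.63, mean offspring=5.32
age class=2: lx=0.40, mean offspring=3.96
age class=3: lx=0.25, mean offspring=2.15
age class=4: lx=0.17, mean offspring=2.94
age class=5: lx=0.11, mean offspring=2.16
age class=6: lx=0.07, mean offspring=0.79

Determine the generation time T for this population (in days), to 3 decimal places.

lx·mx: 0, 3.3516, 1.584, 0.5375, 0.4998, 0.2376, 0.0553 → R0 = 6.2658
x·lx·mx: 0, 3.3516, 3.168, 1.6125, 1.9992, 1.188, 0.3318 → Σ = 11.6511
T = 11.6511 / 6.2658 = 1.859475… → 1.859

1.859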